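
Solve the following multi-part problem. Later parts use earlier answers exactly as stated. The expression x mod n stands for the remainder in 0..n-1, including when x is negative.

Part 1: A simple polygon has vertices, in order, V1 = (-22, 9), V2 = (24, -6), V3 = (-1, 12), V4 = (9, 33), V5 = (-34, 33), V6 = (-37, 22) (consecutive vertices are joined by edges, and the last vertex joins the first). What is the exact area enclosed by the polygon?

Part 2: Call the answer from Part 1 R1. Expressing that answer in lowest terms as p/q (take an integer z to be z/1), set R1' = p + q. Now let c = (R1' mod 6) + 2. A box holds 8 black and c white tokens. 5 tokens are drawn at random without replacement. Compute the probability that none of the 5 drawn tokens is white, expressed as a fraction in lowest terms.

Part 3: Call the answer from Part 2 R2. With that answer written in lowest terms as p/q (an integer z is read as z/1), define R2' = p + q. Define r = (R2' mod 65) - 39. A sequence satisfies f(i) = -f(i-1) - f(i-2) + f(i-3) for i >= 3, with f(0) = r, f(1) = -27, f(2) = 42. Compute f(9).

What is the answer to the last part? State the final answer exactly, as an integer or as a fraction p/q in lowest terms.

-263

Part 1: cross terms: (-22*-6 - 24*9)=-84, (24*12 - -1*-6)=282, (-1*33 - 9*12)=-141, (9*33 - -34*33)=1419, (-34*22 - -37*33)=473, (-37*9 - -22*22)=151; twice the area = |2100| = 2100; area = 1050; answer 1050
Part 2: R1 = 1050; threaded value p + q = 1051; c = 3; total draws C(11,5) = 462; favorable C(8,5) = 56; P = 4/33; answer 4/33
Part 3: R2 = 4/33; threaded value p + q = 37; r = -2; f(3) = -1*(42) - 1*(-27) + 1*(-2) = -17; iterating: f(3)=-17, f(4)=-52, f(5)=111, f(6)=-76, f(7)=-87, f(8)=274, f(9)=-263; answer -263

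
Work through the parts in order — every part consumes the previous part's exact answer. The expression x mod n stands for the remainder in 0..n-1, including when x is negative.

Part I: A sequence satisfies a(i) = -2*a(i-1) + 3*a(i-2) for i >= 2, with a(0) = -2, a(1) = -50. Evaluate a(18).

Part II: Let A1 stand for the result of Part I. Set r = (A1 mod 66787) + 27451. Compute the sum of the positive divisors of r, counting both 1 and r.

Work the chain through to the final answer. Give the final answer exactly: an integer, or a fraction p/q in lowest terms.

36288

Part I: a(2) = -2*(-50) + 3*(-2) = 94; iterating: a(2)=94, a(3)=-338, a(4)=958, a(5)=-2930, a(6)=8734, a(7)=-26258, a(8)=78718, a(9)=-236210, a(10)=708574, a(11)=-2125778, a(12)=6377278, a(13)=-19131890, a(14)=57395614, a(15)=-172186898, a(16)=516560638, a(17)=-1549681970, a(18)=4649045854; answer 4649045854
Part II: A1 = 4649045854; r = 30235; 30235 = 5 * 6047; sigma = (1 + 5) * (1 + 6047) = 6 * 6048 = 36288; answer 36288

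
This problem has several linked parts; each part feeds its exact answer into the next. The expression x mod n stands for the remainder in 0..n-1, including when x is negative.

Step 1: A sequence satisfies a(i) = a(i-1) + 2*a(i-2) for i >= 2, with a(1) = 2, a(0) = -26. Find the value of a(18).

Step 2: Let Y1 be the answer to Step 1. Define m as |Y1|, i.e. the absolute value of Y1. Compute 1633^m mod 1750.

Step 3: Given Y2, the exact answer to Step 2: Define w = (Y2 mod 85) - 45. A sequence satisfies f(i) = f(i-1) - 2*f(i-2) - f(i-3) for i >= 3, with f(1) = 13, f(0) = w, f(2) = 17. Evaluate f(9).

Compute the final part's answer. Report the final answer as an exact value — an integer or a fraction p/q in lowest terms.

-199

Step 1: a(2) = 1*(2) + 2*(-26) = -50; iterating: a(2)=-50, a(3)=-46, a(4)=-146, a(5)=-238, a(6)=-530, a(7)=-1006, a(8)=-2066, a(9)=-4078, a(10)=-8210, a(11)=-16366, a(12)=-32786, a(13)=-65518, a(14)=-131090, a(15)=-262126, a(16)=-524306, a(17)=-1048558, a(18)=-2097170; answer -2097170
Step 2: Y1 = -2097170; m = 2097170; squarings mod 1750: 1633^1=1633, 1633^2=1439, 1633^4=471, 1633^8=1341, 1633^16=1031, 1633^32=711, 1633^64=1521, 1633^128=1691, 1633^256=1731, 1633^512=361, 1633^1024=821, 1633^2048=291, 1633^4096=681, 1633^8192=11, 1633^16384=121, 1633^32768=641, 1633^65536=1381, 1633^131072=1411, 1633^262144=1171, 1633^524288=991, 1633^1048576=331, 1633^2097152=1061; 1633^2097170 = 1633^2 * 1633^16 * 1633^2097152 = 1649 (mod 1750); answer 1649
Step 3: Y2 = 1649; w = -11; f(3) = 1*(17) - 2*(13) - 1*(-11) = 2; iterating: f(3)=2, f(4)=-45, f(5)=-66, f(6)=22, f(7)=199, f(8)=221, f(9)=-199; answer -199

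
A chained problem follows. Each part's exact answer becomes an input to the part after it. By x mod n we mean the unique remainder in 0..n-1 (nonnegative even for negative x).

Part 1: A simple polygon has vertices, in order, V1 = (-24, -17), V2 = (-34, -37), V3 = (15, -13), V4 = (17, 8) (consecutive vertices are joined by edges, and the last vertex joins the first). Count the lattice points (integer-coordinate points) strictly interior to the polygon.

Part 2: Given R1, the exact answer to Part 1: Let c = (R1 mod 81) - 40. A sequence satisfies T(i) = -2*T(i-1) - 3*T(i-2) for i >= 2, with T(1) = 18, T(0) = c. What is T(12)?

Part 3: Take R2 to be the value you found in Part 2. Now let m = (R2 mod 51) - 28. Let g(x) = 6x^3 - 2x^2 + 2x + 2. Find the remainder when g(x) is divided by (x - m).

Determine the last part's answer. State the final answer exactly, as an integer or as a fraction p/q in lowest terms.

Part 1: cross terms: (-24*-37 - -34*-17)=310, (-34*-13 - 15*-37)=997, (15*8 - 17*-13)=341, (17*-17 - -24*8)=-97; twice the area = |1551| = 1551; area = 1551/2; boundary points = 10 + 1 + 1 + 1 = 13; strictly interior points = area - boundary/2 + 1 = 770; answer 770
Part 2: R1 = 770; c = 1; T(2) = -2*(18) - 3*(1) = -39; iterating: T(2)=-39, T(3)=24, T(4)=69, T(5)=-210, T(6)=213, T(7)=204, T(8)=-1047, T(9)=1482, T(10)=177, T(11)=-4800, T(12)=9069; answer 9069
Part 3: R2 = 9069; m = 14; remainder = value at the root: 6*(14)^3 - 2*(14)^2 + 2*(14)^1 + 2 = (16464) + (-392) + (28) + (2) = 16102; answer 16102

16102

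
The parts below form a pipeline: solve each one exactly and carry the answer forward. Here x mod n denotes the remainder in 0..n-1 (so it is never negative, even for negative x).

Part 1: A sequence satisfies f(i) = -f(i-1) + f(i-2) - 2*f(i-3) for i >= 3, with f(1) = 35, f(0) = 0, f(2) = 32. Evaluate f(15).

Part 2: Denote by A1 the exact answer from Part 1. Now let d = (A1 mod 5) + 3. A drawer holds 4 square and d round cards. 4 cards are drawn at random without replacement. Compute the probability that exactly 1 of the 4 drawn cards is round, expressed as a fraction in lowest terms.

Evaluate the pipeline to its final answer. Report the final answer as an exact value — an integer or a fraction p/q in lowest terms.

4/35

Part 1: f(3) = -1*(32) + 1*(35) - 2*(0) = 3; iterating: f(3)=3, f(4)=-41, f(5)=-20, f(6)=-27, f(7)=89, f(8)=-76, f(9)=219, f(10)=-473, f(11)=844, f(12)=-1755, f(13)=3545, f(14)=-6988, f(15)=14043; answer 14043
Part 2: A1 = 14043; d = 6; total draws C(10,4) = 210; favorable C(6,1)*C(4,3) = 24; P = 4/35; answer 4/35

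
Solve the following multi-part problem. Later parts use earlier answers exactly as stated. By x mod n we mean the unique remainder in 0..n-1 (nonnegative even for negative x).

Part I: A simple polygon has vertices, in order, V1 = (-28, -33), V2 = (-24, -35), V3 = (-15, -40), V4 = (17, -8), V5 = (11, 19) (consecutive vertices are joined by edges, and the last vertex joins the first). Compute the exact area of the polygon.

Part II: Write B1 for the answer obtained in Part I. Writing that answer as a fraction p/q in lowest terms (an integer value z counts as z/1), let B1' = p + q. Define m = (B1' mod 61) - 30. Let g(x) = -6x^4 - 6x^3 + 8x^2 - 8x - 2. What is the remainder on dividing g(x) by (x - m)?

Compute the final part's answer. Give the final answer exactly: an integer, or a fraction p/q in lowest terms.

Part I: cross terms: (-28*-35 - -24*-33)=188, (-24*-40 - -15*-35)=435, (-15*-8 - 17*-40)=800, (17*19 - 11*-8)=411, (11*-33 - -28*19)=169; twice the area = |2003| = 2003; area = 2003/2; answer 2003/2
Part II: B1 = 2003/2; threaded value p + q = 2005; m = 23; remainder = value at the root: -6*(23)^4 - 6*(23)^3 + 8*(23)^2 - 8*(23)^1 - 2 = (-1679046) + (-73002) + (4232) + (-184) + (-2) = -1748002; answer -1748002

-1748002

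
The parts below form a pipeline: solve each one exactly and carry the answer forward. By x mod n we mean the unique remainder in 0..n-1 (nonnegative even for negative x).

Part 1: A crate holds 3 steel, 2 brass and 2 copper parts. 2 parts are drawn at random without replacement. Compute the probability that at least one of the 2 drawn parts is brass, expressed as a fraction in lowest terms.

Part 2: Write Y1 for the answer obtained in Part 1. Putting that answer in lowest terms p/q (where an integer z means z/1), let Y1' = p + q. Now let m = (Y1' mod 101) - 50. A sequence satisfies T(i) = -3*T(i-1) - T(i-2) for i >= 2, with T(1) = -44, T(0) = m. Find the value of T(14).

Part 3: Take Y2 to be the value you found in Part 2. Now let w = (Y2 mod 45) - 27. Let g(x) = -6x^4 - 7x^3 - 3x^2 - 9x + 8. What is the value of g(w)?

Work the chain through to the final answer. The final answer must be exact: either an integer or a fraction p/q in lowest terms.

-9442

Part 1: total draws C(7,2) = 21; complement C(5,2) = 10; favorable 21 - 10 = 11; P = 11/21; answer 11/21
Part 2: Y1 = 11/21; threaded value p + q = 32; m = -18; T(2) = -3*(-44) - 1*(-18) = 150; iterating: T(2)=150, T(3)=-406, T(4)=1068, T(5)=-2798, T(6)=7326, T(7)=-19180, T(8)=50214, T(9)=-131462, T(10)=344172, T(11)=-901054, T(12)=2358990, T(13)=-6175916, T(14)=16168758; answer 16168758
Part 3: Y2 = 16168758; w = 6; -6*(6)^4 - 7*(6)^3 - 3*(6)^2 - 9*(6)^1 + 8 = (-7776) + (-1512) + (-108) + (-54) + (8) = -9442; answer -9442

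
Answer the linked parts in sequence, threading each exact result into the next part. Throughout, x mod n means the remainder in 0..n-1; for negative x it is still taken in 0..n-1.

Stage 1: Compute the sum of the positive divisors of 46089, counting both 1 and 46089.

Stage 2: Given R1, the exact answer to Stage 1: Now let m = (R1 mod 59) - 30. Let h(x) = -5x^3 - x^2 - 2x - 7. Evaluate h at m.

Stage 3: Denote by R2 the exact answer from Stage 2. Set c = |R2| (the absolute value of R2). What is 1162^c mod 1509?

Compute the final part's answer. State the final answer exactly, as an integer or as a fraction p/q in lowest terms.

1243

Stage 1: 46089 = 3^4 * 569; sigma = (1 + 3 + 9 + 27 + 81) * (1 + 569) = 121 * 570 = 68970; answer 68970
Stage 2: R1 = 68970; m = 28; -5*(28)^3 - 1*(28)^2 - 2*(28)^1 - 7 = (-109760) + (-784) + (-56) + (-7) = -110607; answer -110607
Stage 3: R2 = -110607; c = 110607; squarings mod 1509: 1162^1=1162, 1162^2=1198, 1162^4=145, 1162^8=1408, 1162^16=1147, 1162^32=1270, 1162^64=1288, 1162^128=553, 1162^256=991, 1162^512=1231, 1162^1024=325, 1162^2048=1504, 1162^4096=25, 1162^8192=625, 1162^16384=1303, 1162^32768=184, 1162^65536=658; 1162^110607 = 1162^1 * 1162^2 * 1162^4 * 1162^8 * 1162^4096 * 1162^8192 * 1162^32768 * 1162^65536 = 1243 (mod 1509); answer 1243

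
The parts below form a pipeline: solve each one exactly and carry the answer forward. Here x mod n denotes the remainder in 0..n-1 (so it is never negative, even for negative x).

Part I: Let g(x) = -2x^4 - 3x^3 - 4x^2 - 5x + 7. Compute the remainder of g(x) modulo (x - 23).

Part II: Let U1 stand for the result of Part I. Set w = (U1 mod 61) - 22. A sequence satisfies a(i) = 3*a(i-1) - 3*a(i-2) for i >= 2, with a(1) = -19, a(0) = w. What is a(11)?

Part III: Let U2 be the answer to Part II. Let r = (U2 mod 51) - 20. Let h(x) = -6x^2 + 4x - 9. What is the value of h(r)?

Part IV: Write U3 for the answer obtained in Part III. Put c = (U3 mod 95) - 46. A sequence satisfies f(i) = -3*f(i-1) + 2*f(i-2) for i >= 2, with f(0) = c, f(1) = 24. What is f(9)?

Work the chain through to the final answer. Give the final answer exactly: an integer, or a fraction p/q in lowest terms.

Part I: remainder = value at the root: -2*(23)^4 - 3*(23)^3 - 4*(23)^2 - 5*(23)^1 + 7 = (-559682) + (-36501) + (-2116) + (-115) + (7) = -598407; answer -598407
Part II: U1 = -598407; w = -19; a(2) = 3*(-19) - 3*(-19) = 0; iterating: a(2)=0, a(3)=57, a(4)=171, a(5)=342, a(6)=513, a(7)=513, a(8)=0, a(9)=-1539, a(10)=-4617, a(11)=-9234; answer -9234
Part III: U2 = -9234; r = 28; -6*(28)^2 + 4*(28)^1 - 9 = (-4704) + (112) + (-9) = -4601; answer -4601
Part IV: U3 = -4601; c = 8; f(2) = -3*(24) + 2*(8) = -56; iterating: f(2)=-56, f(3)=216, f(4)=-760, f(5)=2712, f(6)=-9656, f(7)=34392, f(8)=-122488, f(9)=436248; answer 436248

436248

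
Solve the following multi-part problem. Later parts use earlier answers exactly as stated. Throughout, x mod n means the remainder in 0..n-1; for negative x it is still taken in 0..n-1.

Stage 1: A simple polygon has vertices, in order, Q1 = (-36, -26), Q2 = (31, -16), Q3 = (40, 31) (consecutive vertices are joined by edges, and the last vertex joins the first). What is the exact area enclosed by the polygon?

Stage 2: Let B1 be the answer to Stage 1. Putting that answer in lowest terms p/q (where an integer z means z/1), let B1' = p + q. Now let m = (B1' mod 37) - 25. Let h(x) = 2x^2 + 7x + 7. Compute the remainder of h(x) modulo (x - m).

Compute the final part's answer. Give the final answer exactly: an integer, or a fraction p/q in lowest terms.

Stage 1: cross terms: (-36*-16 - 31*-26)=1382, (31*31 - 40*-16)=1601, (40*-26 - -36*31)=76; twice the area = |3059| = 3059; area = 3059/2; answer 3059/2
Stage 2: B1 = 3059/2; threaded value p + q = 3061; m = 2; remainder = value at the root: 2*(2)^2 + 7*(2)^1 + 7 = (8) + (14) + (7) = 29; answer 29

29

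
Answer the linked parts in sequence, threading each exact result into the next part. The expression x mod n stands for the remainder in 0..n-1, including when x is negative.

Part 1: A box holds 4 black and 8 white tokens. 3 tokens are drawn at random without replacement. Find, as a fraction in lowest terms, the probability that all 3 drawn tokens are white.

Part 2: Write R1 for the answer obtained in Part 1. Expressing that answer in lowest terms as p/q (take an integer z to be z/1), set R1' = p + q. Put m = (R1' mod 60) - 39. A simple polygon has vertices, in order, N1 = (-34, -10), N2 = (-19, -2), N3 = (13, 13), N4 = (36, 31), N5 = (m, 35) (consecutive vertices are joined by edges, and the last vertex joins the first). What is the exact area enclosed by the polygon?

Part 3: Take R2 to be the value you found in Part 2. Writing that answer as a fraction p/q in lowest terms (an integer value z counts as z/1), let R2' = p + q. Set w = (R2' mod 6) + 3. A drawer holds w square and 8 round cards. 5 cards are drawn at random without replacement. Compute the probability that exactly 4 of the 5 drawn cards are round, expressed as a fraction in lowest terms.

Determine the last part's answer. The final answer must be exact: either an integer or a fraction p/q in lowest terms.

5/39

Part 1: total draws C(12,3) = 220; favorable C(8,3) = 56; P = 14/55; answer 14/55
Part 2: R1 = 14/55; threaded value p + q = 69; m = -30; cross terms: (-34*-2 - -19*-10)=-122, (-19*13 - 13*-2)=-221, (13*31 - 36*13)=-65, (36*35 - -30*31)=2190, (-30*-10 - -34*35)=1490; twice the area = |3272| = 3272; area = 1636; answer 1636
Part 3: R2 = 1636; threaded value p + q = 1637; w = 8; total draws C(16,5) = 4368; favorable C(8,4)*C(8,1) = 560; P = 5/39; answer 5/39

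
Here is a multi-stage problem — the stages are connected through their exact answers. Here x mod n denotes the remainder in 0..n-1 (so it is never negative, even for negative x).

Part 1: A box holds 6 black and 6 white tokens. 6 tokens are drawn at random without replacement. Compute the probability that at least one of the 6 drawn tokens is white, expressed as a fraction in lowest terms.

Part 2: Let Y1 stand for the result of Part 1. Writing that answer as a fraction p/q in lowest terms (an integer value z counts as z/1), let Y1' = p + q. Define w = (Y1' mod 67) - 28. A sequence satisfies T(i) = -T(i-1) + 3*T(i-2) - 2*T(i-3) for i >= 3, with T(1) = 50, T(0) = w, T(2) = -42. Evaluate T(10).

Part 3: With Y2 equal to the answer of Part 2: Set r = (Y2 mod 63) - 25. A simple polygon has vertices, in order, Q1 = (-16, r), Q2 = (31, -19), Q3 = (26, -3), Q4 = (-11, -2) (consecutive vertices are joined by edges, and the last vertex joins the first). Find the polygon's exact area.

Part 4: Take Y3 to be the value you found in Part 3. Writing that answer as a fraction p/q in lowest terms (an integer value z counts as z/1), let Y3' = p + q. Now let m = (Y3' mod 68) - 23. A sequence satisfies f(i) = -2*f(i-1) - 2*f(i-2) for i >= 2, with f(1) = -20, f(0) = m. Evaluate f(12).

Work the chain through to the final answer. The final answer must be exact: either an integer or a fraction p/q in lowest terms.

Part 1: total draws C(12,6) = 924; complement C(6,6) = 1; favorable 924 - 1 = 923; P = 923/924; answer 923/924
Part 2: Y1 = 923/924; threaded value p + q = 1847; w = 10; T(3) = -1*(-42) + 3*(50) - 2*(10) = 172; iterating: T(3)=172, T(4)=-398, T(5)=998, T(6)=-2536, T(7)=6326, T(8)=-15930, T(9)=39980, T(10)=-100422; answer -100422
Part 3: Y2 = -100422; r = -25; cross terms: (-16*-19 - 31*-25)=1079, (31*-3 - 26*-19)=401, (26*-2 - -11*-3)=-85, (-11*-25 - -16*-2)=243; twice the area = |1638| = 1638; area = 819; answer 819
Part 4: Y3 = 819; threaded value p + q = 820; m = -19; f(2) = -2*(-20) - 2*(-19) = 78; iterating: f(2)=78, f(3)=-116, f(4)=76, f(5)=80, f(6)=-312, f(7)=464, f(8)=-304, f(9)=-320, f(10)=1248, f(11)=-1856, f(12)=1216; answer 1216

1216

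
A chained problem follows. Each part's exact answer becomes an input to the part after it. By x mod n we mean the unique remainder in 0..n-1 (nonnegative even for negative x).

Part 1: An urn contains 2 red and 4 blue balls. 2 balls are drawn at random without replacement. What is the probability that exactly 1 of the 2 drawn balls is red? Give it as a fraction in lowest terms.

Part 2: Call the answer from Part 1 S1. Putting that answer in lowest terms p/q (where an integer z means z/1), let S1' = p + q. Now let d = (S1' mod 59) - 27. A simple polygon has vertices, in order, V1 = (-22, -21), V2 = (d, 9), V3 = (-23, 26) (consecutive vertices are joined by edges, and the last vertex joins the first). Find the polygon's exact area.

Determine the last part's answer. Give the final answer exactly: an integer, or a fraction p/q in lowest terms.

438

Part 1: total draws C(6,2) = 15; favorable C(2,1)*C(4,1) = 8; P = 8/15; answer 8/15
Part 2: S1 = 8/15; threaded value p + q = 23; d = -4; cross terms: (-22*9 - -4*-21)=-282, (-4*26 - -23*9)=103, (-23*-21 - -22*26)=1055; twice the area = |876| = 876; area = 438; answer 438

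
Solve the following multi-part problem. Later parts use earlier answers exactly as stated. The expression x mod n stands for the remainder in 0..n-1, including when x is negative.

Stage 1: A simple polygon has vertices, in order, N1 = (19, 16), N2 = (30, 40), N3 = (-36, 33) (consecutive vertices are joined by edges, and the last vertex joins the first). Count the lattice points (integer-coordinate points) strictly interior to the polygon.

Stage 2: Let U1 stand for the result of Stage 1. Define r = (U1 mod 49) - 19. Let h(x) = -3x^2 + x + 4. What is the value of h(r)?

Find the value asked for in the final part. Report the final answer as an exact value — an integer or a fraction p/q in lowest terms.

0

Stage 1: cross terms: (19*40 - 30*16)=280, (30*33 - -36*40)=2430, (-36*16 - 19*33)=-1203; twice the area = |1507| = 1507; area = 1507/2; boundary points = 1 + 1 + 1 = 3; strictly interior points = area - boundary/2 + 1 = 753; answer 753
Stage 2: U1 = 753; r = -1; -3*(-1)^2 + 1*(-1)^1 + 4 = (-3) + (-1) + (4) = 0; answer 0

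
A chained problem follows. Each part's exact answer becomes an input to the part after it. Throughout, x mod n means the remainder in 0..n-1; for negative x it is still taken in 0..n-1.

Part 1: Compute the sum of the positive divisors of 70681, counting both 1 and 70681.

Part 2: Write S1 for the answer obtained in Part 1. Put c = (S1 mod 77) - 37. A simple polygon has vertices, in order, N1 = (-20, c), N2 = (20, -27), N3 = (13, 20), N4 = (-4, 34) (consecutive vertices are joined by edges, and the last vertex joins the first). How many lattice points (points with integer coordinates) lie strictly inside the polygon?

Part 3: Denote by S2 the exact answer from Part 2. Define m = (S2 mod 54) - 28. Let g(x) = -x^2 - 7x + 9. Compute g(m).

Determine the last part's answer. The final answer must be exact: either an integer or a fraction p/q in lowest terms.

-399

Part 1: 70681 = 13 * 5437; sigma = (1 + 13) * (1 + 5437) = 14 * 5438 = 76132; answer 76132
Part 2: S1 = 76132; c = 19; cross terms: (-20*-27 - 20*19)=160, (20*20 - 13*-27)=751, (13*34 - -4*20)=522, (-4*19 - -20*34)=604; twice the area = |2037| = 2037; area = 2037/2; boundary points = 2 + 1 + 1 + 1 = 5; strictly interior points = area - boundary/2 + 1 = 1017; answer 1017
Part 3: S2 = 1017; m = 17; -1*(17)^2 - 7*(17)^1 + 9 = (-289) + (-119) + (9) = -399; answer -399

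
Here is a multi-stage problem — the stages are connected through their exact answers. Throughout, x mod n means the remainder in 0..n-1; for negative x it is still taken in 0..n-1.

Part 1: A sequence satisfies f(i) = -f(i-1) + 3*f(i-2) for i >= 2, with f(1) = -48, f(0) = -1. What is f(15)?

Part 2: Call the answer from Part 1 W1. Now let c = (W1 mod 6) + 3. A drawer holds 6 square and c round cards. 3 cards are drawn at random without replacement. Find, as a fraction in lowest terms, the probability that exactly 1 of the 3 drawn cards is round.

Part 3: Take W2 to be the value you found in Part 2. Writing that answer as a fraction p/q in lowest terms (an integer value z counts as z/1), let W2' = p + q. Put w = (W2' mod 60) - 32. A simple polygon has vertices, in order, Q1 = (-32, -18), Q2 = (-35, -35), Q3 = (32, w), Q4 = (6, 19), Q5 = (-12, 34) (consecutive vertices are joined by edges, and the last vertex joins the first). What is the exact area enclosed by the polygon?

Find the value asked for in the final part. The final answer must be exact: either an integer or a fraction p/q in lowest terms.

3995/2

Part 1: f(2) = -1*(-48) + 3*(-1) = 45; iterating: f(2)=45, f(3)=-189, f(4)=324, f(5)=-891, f(6)=1863, f(7)=-4536, f(8)=10125, f(9)=-23733, f(10)=54108, f(11)=-125307, f(12)=287631, f(13)=-663552, f(14)=1526445, f(15)=-3517101; answer -3517101
Part 2: W1 = -3517101; c = 6; total draws C(12,3) = 220; favorable C(6,1)*C(6,2) = 90; P = 9/22; answer 9/22
Part 3: W2 = 9/22; threaded value p + q = 31; w = -1; cross terms: (-32*-35 - -35*-18)=490, (-35*-1 - 32*-35)=1155, (32*19 - 6*-1)=614, (6*34 - -12*19)=432, (-12*-18 - -32*34)=1304; twice the area = |3995| = 3995; area = 3995/2; answer 3995/2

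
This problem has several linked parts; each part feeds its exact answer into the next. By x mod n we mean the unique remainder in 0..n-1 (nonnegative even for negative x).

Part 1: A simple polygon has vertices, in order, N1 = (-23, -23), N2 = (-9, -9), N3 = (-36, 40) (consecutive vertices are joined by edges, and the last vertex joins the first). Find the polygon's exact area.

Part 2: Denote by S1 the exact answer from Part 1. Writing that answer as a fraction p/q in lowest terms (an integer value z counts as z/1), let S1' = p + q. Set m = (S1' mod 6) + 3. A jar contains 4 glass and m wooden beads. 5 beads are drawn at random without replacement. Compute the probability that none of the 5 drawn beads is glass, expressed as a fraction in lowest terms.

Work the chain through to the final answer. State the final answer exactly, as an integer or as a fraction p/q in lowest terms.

7/99

Part 1: cross terms: (-23*-9 - -9*-23)=0, (-9*40 - -36*-9)=-684, (-36*-23 - -23*40)=1748; twice the area = |1064| = 1064; area = 532; answer 532
Part 2: S1 = 532; threaded value p + q = 533; m = 8; total draws C(12,5) = 792; favorable C(8,5) = 56; P = 7/99; answer 7/99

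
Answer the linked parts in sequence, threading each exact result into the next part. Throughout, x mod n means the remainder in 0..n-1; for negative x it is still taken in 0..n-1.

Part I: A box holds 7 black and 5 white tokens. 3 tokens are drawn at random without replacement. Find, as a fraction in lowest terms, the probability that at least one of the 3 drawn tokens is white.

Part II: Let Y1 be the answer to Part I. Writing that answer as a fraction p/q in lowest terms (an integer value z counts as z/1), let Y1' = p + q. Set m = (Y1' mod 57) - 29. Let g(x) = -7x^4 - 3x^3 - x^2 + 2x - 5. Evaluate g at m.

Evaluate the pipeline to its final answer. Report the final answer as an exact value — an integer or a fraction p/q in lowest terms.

Part I: total draws C(12,3) = 220; complement C(7,3) = 35; favorable 220 - 35 = 185; P = 37/44; answer 37/44
Part II: Y1 = 37/44; threaded value p + q = 81; m = -5; -7*(-5)^4 - 3*(-5)^3 - 1*(-5)^2 + 2*(-5)^1 - 5 = (-4375) + (375) + (-25) + (-10) + (-5) = -4040; answer -4040

-4040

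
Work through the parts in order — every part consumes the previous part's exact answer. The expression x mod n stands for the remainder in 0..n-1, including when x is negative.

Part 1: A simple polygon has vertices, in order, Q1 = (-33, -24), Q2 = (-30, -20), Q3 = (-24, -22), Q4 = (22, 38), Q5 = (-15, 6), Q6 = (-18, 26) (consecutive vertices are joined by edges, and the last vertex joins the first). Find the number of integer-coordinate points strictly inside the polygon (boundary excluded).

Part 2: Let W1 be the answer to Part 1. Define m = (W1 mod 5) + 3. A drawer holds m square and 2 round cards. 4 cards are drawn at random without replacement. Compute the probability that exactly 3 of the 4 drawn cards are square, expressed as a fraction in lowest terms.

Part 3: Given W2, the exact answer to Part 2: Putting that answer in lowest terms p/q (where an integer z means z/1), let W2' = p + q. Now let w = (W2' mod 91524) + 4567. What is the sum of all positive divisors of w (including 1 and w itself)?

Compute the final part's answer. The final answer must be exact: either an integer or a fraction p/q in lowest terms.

Part 1: cross terms: (-33*-20 - -30*-24)=-60, (-30*-22 - -24*-20)=180, (-24*38 - 22*-22)=-428, (22*6 - -15*38)=702, (-15*26 - -18*6)=-282, (-18*-24 - -33*26)=1290; twice the area = |1402| = 1402; area = 701; boundary points = 1 + 2 + 2 + 1 + 1 + 5 = 12; strictly interior points = area - boundary/2 + 1 = 696; answer 696
Part 2: W1 = 696; m = 4; total draws C(6,4) = 15; favorable C(4,3)*C(2,1) = 8; P = 8/15; answer 8/15
Part 3: W2 = 8/15; threaded value p + q = 23; w = 4590; 4590 = 2 * 3^3 * 5 * 17; sigma = (1 + 2) * (1 + 3 + 9 + 27) * (1 + 5) * (1 + 17) = 3 * 40 * 6 * 18 = 12960; answer 12960

12960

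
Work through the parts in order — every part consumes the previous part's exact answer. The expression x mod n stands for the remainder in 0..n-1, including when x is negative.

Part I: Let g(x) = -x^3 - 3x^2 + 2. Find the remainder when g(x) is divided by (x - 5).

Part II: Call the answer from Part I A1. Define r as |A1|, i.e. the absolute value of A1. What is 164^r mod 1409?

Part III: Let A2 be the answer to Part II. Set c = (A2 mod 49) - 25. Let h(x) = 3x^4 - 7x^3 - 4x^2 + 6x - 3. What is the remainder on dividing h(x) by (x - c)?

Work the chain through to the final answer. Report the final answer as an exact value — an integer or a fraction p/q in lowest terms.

Part I: remainder = value at the root: -1*(5)^3 - 3*(5)^2 + 2 = (-125) + (-75) + (2) = -198; answer -198
Part II: A1 = -198; r = 198; squarings mod 1409: 164^1=164, 164^2=125, 164^4=126, 164^8=377, 164^16=1229, 164^32=1402, 164^64=49, 164^128=992; 164^198 = 164^2 * 164^4 * 164^64 * 164^128 = 77 (mod 1409); answer 77
Part III: A2 = 77; c = 3; remainder = value at the root: 3*(3)^4 - 7*(3)^3 - 4*(3)^2 + 6*(3)^1 - 3 = (243) + (-189) + (-36) + (18) + (-3) = 33; answer 33

33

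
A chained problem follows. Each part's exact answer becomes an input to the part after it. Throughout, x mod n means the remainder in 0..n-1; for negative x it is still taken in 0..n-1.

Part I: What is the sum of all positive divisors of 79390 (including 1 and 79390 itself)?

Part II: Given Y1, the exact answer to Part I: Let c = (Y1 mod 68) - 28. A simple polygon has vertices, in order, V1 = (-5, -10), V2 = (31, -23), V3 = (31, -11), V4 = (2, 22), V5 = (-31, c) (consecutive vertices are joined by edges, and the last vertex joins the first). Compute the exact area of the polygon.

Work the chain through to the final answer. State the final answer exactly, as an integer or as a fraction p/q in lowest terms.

Part I: 79390 = 2 * 5 * 17 * 467; sigma = (1 + 2) * (1 + 5) * (1 + 17) * (1 + 467) = 3 * 6 * 18 * 468 = 151632; answer 151632
Part II: Y1 = 151632; c = 32; cross terms: (-5*-23 - 31*-10)=425, (31*-11 - 31*-23)=372, (31*22 - 2*-11)=704, (2*32 - -31*22)=746, (-31*-10 - -5*32)=470; twice the area = |2717| = 2717; area = 2717/2; answer 2717/2

2717/2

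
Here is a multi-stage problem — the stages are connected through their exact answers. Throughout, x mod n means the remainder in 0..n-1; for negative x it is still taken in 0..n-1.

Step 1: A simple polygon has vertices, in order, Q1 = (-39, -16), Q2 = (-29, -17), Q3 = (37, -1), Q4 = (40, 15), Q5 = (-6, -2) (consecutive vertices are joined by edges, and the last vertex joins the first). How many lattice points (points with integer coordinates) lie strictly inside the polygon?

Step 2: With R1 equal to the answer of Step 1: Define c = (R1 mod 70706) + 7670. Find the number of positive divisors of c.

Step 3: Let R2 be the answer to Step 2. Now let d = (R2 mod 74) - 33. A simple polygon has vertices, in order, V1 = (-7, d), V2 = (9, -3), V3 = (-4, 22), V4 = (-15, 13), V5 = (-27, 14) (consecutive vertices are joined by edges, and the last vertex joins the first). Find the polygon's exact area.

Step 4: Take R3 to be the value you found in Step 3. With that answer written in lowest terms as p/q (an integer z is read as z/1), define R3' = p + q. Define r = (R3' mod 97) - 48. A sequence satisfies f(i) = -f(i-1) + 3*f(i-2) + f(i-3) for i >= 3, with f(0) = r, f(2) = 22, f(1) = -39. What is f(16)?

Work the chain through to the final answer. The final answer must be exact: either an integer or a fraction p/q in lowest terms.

Step 1: cross terms: (-39*-17 - -29*-16)=199, (-29*-1 - 37*-17)=658, (37*15 - 40*-1)=595, (40*-2 - -6*15)=10, (-6*-16 - -39*-2)=18; twice the area = |1480| = 1480; area = 740; boundary points = 1 + 2 + 1 + 1 + 1 = 6; strictly interior points = area - boundary/2 + 1 = 738; answer 738
Step 2: R1 = 738; c = 8408; 8408 = 2^3 * 1051; number of divisors = (3+1) * (1+1) = 8; answer 8
Step 3: R2 = 8; d = -25; cross terms: (-7*-3 - 9*-25)=246, (9*22 - -4*-3)=186, (-4*13 - -15*22)=278, (-15*14 - -27*13)=141, (-27*-25 - -7*14)=773; twice the area = |1624| = 1624; area = 812; answer 812
Step 4: R3 = 812; threaded value p + q = 813; r = -11; f(3) = -1*(22) + 3*(-39) + 1*(-11) = -150; iterating: f(3)=-150, f(4)=177, f(5)=-605, f(6)=986, f(7)=-2624, f(8)=4977, f(9)=-11863, f(10)=24170, f(11)=-54782, f(12)=115429, f(13)=-255605, f(14)=547110, f(15)=-1198496, f(16)=2584221; answer 2584221

2584221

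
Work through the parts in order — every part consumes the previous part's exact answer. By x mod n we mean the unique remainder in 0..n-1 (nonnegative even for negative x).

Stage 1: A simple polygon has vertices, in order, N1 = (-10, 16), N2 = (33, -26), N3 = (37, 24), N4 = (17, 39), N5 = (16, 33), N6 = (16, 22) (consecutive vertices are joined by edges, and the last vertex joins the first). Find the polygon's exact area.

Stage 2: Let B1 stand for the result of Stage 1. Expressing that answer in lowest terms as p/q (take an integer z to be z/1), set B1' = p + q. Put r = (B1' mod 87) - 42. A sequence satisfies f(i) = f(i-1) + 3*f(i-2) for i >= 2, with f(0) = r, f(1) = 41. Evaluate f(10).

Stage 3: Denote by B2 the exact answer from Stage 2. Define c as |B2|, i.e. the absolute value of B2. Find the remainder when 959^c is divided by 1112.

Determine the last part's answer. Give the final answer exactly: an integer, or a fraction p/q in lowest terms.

Stage 1: cross terms: (-10*-26 - 33*16)=-268, (33*24 - 37*-26)=1754, (37*39 - 17*24)=1035, (17*33 - 16*39)=-63, (16*22 - 16*33)=-176, (16*16 - -10*22)=476; twice the area = |2758| = 2758; area = 1379; answer 1379
Stage 2: B1 = 1379; threaded value p + q = 1380; r = 33; f(2) = 1*(41) + 3*(33) = 140; iterating: f(2)=140, f(3)=263, f(4)=683, f(5)=1472, f(6)=3521, f(7)=7937, f(8)=18500, f(9)=42311, f(10)=97811; answer 97811
Stage 3: B2 = 97811; c = 97811; squarings mod 1112: 959^1=959, 959^2=57, 959^4=1025, 959^8=897, 959^16=633, 959^32=369, 959^64=497, 959^128=145, 959^256=1009, 959^512=601, 959^1024=913, 959^2048=681, 959^4096=57, 959^8192=1025, 959^16384=897, 959^32768=633, 959^65536=369; 959^97811 = 959^1 * 959^2 * 959^16 * 959^512 * 959^1024 * 959^2048 * 959^4096 * 959^8192 * 959^16384 * 959^65536 = 759 (mod 1112); answer 759

759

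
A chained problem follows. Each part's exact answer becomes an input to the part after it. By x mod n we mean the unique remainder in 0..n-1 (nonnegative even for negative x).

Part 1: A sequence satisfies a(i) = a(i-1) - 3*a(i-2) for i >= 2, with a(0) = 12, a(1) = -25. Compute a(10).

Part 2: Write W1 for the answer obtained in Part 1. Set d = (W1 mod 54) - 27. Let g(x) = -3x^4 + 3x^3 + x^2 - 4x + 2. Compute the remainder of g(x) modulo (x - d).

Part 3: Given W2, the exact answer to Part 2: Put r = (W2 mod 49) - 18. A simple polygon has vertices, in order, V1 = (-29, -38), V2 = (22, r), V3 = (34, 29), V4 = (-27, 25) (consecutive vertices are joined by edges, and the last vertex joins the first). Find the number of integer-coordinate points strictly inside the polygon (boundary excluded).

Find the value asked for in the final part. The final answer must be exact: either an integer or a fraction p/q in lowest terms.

1955

Part 1: a(2) = 1*(-25) - 3*(12) = -61; iterating: a(2)=-61, a(3)=14, a(4)=197, a(5)=155, a(6)=-436, a(7)=-901, a(8)=407, a(9)=3110, a(10)=1889; answer 1889
Part 2: W1 = 1889; d = 26; remainder = value at the root: -3*(26)^4 + 3*(26)^3 + 1*(26)^2 - 4*(26)^1 + 2 = (-1370928) + (52728) + (676) + (-104) + (2) = -1317626; answer -1317626
Part 3: W2 = -1317626; r = 15; cross terms: (-29*15 - 22*-38)=401, (22*29 - 34*15)=128, (34*25 - -27*29)=1633, (-27*-38 - -29*25)=1751; twice the area = |3913| = 3913; area = 3913/2; boundary points = 1 + 2 + 1 + 1 = 5; strictly interior points = area - boundary/2 + 1 = 1955; answer 1955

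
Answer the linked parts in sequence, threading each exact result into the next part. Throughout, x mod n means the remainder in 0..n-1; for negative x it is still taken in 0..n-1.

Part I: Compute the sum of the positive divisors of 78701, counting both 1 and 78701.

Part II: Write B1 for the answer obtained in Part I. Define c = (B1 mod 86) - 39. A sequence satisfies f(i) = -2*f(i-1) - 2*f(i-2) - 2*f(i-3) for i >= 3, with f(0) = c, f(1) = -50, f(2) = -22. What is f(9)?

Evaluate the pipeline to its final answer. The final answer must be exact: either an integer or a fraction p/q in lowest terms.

Part I: 78701 = 7 * 11243; sigma = (1 + 7) * (1 + 11243) = 8 * 11244 = 89952; answer 89952
Part II: B1 = 89952; c = 43; f(3) = -2*(-22) - 2*(-50) - 2*(43) = 58; iterating: f(3)=58, f(4)=28, f(5)=-128, f(6)=84, f(7)=32, f(8)=24, f(9)=-280; answer -280

-280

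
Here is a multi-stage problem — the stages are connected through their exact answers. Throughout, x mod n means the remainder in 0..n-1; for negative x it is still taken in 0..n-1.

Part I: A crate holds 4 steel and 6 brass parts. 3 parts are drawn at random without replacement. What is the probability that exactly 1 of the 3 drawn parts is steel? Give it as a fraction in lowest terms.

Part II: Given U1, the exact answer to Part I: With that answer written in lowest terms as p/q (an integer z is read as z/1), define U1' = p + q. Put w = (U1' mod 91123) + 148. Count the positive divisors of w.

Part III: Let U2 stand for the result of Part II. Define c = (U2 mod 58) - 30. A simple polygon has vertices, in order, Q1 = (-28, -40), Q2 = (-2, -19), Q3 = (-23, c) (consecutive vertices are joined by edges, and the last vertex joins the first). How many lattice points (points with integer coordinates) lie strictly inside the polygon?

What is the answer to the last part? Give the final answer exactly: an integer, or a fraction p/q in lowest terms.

Part I: total draws C(10,3) = 120; favorable C(4,1)*C(6,2) = 60; P = 1/2; answer 1/2
Part II: U1 = 1/2; threaded value p + q = 3; w = 151; 151 is prime, so its only divisors are 1 and 151; count = 2; answer 2
Part III: U2 = 2; c = -28; cross terms: (-28*-19 - -2*-40)=452, (-2*-28 - -23*-19)=-381, (-23*-40 - -28*-28)=136; twice the area = |207| = 207; area = 207/2; boundary points = 1 + 3 + 1 = 5; strictly interior points = area - boundary/2 + 1 = 102; answer 102

102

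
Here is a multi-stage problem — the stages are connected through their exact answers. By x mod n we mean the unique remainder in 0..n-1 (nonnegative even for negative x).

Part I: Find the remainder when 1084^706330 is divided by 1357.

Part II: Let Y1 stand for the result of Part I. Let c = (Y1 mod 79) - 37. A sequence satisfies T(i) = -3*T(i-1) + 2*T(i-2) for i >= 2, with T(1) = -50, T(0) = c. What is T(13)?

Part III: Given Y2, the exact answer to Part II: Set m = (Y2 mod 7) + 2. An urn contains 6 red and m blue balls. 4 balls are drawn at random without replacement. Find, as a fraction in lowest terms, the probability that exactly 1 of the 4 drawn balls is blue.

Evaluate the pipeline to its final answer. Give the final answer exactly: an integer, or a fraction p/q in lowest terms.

Part I: squarings mod 1357: 1084^1=1084, 1084^2=1251, 1084^4=380, 1084^8=558, 1084^16=611, 1084^32=146, 1084^64=961, 1084^128=761, 1084^256=1039, 1084^512=706, 1084^1024=417, 1084^2048=193, 1084^4096=610, 1084^8192=282, 1084^16384=818, 1084^32768=123, 1084^65536=202, 1084^131072=94, 1084^262144=694, 1084^524288=1258; 1084^706330 = 1084^2 * 1084^8 * 1084^16 * 1084^256 * 1084^512 * 1084^1024 * 1084^16384 * 1084^32768 * 1084^131072 * 1084^524288 = 961 (mod 1357); answer 961
Part II: Y1 = 961; c = -24; T(2) = -3*(-50) + 2*(-24) = 102; iterating: T(2)=102, T(3)=-406, T(4)=1422, T(5)=-5078, T(6)=18078, T(7)=-64390, T(8)=229326, T(9)=-816758, T(10)=2908926, T(11)=-10360294, T(12)=36898734, T(13)=-131416790; answer -131416790
Part III: Y2 = -131416790; m = 8; total draws C(14,4) = 1001; favorable C(8,1)*C(6,3) = 160; P = 160/1001; answer 160/1001

160/1001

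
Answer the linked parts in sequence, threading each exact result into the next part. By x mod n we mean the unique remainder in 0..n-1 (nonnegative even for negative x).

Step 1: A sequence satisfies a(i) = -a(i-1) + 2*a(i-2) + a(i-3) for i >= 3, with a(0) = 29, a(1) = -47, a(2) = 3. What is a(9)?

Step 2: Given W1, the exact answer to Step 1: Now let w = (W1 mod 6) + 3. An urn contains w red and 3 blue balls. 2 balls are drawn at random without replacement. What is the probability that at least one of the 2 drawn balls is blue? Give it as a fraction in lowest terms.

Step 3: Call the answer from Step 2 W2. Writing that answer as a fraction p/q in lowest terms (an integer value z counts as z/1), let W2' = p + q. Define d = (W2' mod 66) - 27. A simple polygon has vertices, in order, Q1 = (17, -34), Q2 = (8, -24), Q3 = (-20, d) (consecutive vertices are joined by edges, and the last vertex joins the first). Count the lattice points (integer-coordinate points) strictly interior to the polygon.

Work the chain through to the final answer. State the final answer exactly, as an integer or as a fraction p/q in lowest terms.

81

Step 1: a(3) = -1*(3) + 2*(-47) + 1*(29) = -68; iterating: a(3)=-68, a(4)=27, a(5)=-160, a(6)=146, a(7)=-439, a(8)=571, a(9)=-1303; answer -1303
Step 2: W1 = -1303; w = 8; total draws C(11,2) = 55; complement C(8,2) = 28; favorable 55 - 28 = 27; P = 27/55; answer 27/55
Step 3: W2 = 27/55; threaded value p + q = 82; d = -11; cross terms: (17*-24 - 8*-34)=-136, (8*-11 - -20*-24)=-568, (-20*-34 - 17*-11)=867; twice the area = |163| = 163; area = 163/2; boundary points = 1 + 1 + 1 = 3; strictly interior points = area - boundary/2 + 1 = 81; answer 81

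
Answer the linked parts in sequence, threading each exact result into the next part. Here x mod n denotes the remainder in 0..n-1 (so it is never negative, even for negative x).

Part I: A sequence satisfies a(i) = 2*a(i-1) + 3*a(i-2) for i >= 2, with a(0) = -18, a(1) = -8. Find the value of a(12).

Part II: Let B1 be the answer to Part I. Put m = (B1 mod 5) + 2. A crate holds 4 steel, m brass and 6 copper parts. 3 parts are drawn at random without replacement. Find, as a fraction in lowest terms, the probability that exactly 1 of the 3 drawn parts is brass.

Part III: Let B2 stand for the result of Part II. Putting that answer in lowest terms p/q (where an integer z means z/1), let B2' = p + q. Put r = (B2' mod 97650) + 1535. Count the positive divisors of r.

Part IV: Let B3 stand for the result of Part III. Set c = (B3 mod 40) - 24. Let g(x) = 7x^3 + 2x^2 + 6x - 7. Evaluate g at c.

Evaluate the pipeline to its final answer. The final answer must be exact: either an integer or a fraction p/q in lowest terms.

Part I: a(2) = 2*(-8) + 3*(-18) = -70; iterating: a(2)=-70, a(3)=-164, a(4)=-538, a(5)=-1568, a(6)=-4750, a(7)=-14204, a(8)=-42658, a(9)=-127928, a(10)=-383830, a(11)=-1151444, a(12)=-3454378; answer -3454378
Part II: B1 = -3454378; m = 4; total draws C(14,3) = 364; favorable C(4,1)*C(10,2) = 180; P = 45/91; answer 45/91
Part III: B2 = 45/91; threaded value p + q = 136; r = 1671; 1671 = 3 * 557; number of divisors = (1+1) * (1+1) = 4; answer 4
Part IV: B3 = 4; c = -20; 7*(-20)^3 + 2*(-20)^2 + 6*(-20)^1 - 7 = (-56000) + (800) + (-120) + (-7) = -55327; answer -55327

-55327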